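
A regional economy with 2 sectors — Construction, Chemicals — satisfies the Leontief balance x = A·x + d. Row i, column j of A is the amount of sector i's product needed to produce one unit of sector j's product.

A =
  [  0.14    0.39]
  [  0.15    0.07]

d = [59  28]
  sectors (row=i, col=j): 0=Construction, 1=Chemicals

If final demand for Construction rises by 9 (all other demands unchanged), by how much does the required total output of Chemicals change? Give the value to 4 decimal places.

1.8211

Form M = I − A:
  [  0.86   -0.39]
  [ -0.15    0.93]
Leontief inverse L = M⁻¹:
  [  1.2546    0.5261]
  [  0.2023    1.1601]
Total output x = L · d:
  x_0 = 1.2546·59 + 0.5261·28 = 88.7495
  x_1 = 0.2023·59 + 1.1601·28 = 44.4220
Δx_1 = L[1,0] · Δd_0 = 0.2023 · 9 = 1.8211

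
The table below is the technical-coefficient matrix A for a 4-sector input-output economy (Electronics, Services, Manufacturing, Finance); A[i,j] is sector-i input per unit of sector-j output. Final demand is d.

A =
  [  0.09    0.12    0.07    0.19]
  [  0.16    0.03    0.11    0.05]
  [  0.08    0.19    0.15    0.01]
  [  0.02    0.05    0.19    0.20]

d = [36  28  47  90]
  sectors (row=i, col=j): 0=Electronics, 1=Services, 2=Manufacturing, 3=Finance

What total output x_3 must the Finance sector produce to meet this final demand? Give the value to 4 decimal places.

136.6099

Form M = I − A:
  [  0.91   -0.12   -0.07   -0.19]
  [ -0.16    0.97   -0.11   -0.05]
  [ -0.08   -0.19    0.85   -0.01]
  [ -0.02   -0.05   -0.19    0.80]
Leontief inverse L = M⁻¹:
  [  1.1556    0.1941    0.1849    0.2889]
  [  0.2125    1.1001    0.1870    0.1216]
  [  0.1572    0.2658    1.2393    0.0694]
  [  0.0795    0.1367    0.3107    1.2813]
Total output x = L · d:
  x_0 = 1.1556·36 + 0.1941·28 + 0.1849·47 + 0.2889·90 = 81.7258
  x_1 = 0.2125·36 + 1.1001·28 + 0.1870·47 + 0.1216·90 = 58.1883
  x_2 = 0.1572·36 + 0.2658·28 + 1.2393·47 + 0.0694·90 = 77.5999
  x_3 = 0.0795·36 + 0.1367·28 + 0.3107·47 + 1.2813·90 = 136.6099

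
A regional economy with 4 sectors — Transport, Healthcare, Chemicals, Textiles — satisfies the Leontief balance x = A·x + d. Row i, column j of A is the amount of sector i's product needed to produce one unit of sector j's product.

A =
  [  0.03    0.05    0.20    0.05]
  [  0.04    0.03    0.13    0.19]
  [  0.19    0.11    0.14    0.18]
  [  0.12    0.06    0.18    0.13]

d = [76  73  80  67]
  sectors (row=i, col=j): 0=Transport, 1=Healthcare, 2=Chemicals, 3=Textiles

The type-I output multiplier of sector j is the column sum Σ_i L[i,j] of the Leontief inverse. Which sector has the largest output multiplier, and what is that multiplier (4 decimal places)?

Form M = I − A:
  [  0.97   -0.05   -0.20   -0.05]
  [ -0.04    0.97   -0.13   -0.19]
  [ -0.19   -0.11    0.86   -0.18]
  [ -0.12   -0.06   -0.18    0.87]
Leontief inverse L = M⁻¹:
  [  1.1134    0.1013    0.3055    0.1493]
  [  0.1319    1.0853    0.2571    0.2978]
  [  0.3104    0.1879    1.3334    0.3348]
  [  0.2269    0.1277    0.3357    1.2598]
Total output x = L · d:
  x_0 = 1.1134·76 + 0.1013·73 + 0.3055·80 + 0.1493·67 = 126.4557
  x_1 = 0.1319·76 + 1.0853·73 + 0.2571·80 + 0.2978·67 = 129.7728
  x_2 = 0.3104·76 + 0.1879·73 + 1.3334·80 + 0.3348·67 = 166.4087
  x_3 = 0.2269·76 + 0.1277·73 + 0.3357·80 + 1.2598·67 = 137.8329
Output multipliers (column sums of L):
  Transport: 1.7826
  Healthcare: 1.5022
  Chemicals: 2.2318
  Textiles: 2.0417

Chemicals (2.2318)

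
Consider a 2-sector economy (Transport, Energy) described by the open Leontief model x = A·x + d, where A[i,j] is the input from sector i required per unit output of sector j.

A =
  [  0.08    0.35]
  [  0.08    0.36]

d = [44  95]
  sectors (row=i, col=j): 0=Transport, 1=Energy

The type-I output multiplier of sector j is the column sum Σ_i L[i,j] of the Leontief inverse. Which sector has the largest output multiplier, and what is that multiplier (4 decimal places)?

Form M = I − A:
  [  0.92   -0.35]
  [ -0.08    0.64]
Leontief inverse L = M⁻¹:
  [  1.1412    0.6241]
  [  0.1427    1.6405]
Total output x = L · d:
  x_0 = 1.1412·44 + 0.6241·95 = 109.5043
  x_1 = 0.1427·44 + 1.6405·95 = 162.1255
Output multipliers (column sums of L):
  Transport: 1.2839
  Energy: 2.2646

Energy (2.2646)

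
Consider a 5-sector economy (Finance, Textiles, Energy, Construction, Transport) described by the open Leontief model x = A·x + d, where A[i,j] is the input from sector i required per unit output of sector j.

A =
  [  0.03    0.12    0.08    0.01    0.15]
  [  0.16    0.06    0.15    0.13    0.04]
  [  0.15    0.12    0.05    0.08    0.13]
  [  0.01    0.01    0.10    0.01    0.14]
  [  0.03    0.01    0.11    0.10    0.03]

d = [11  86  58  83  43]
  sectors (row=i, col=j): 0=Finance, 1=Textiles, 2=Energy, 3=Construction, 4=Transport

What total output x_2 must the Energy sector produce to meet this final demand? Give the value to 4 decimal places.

Form M = I − A:
  [  0.97   -0.12   -0.08   -0.01   -0.15]
  [ -0.16    0.94   -0.15   -0.13   -0.04]
  [ -0.15   -0.12    0.95   -0.08   -0.13]
  [ -0.01   -0.01   -0.10    0.99   -0.14]
  [ -0.03   -0.01   -0.11   -0.10    0.97]
Leontief inverse L = M⁻¹:
  [  1.0871    0.1604    0.1473    0.0645    0.2038]
  [  0.2279    1.1260    0.2324    0.1830    0.1392]
  [  0.2130    0.1762    1.1376    0.1387    0.2127]
  [  0.0439    0.0365    0.1400    1.0446    0.1778]
  [  0.0647    0.0403    0.1504    0.1273    1.0811]
Total output x = L · d:
  x_0 = 1.0871·11 + 0.1604·86 + 0.1473·58 + 0.0645·83 + 0.2038·43 = 48.4165
  x_1 = 0.2279·11 + 1.1260·86 + 0.2324·58 + 0.1830·83 + 0.1392·43 = 133.9960
  x_2 = 0.2130·11 + 0.1762·86 + 1.1376·58 + 0.1387·83 + 0.2127·43 = 104.1299
  x_3 = 0.0439·11 + 0.0365·86 + 0.1400·58 + 1.0446·83 + 0.1778·43 = 106.0917
  x_4 = 0.0647·11 + 0.0403·86 + 0.1504·58 + 0.1273·83 + 1.0811·43 = 69.9545

104.1299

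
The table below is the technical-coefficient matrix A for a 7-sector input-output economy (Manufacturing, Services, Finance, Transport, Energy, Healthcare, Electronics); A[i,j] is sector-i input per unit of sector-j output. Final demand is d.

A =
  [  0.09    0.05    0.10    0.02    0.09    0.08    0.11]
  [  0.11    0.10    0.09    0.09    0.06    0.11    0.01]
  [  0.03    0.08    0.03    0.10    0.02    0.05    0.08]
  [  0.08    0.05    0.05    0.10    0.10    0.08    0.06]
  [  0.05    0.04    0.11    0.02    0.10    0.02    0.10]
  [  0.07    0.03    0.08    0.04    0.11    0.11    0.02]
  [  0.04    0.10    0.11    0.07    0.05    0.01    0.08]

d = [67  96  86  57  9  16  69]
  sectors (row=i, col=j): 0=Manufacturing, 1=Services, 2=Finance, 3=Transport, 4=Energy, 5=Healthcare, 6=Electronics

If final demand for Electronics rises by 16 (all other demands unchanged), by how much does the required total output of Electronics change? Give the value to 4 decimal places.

Form M = I − A:
  [  0.91   -0.05   -0.10   -0.02   -0.09   -0.08   -0.11]
  [ -0.11    0.90   -0.09   -0.09   -0.06   -0.11   -0.01]
  [ -0.03   -0.08    0.97   -0.10   -0.02   -0.05   -0.08]
  [ -0.08   -0.05   -0.05    0.90   -0.10   -0.08   -0.06]
  [ -0.05   -0.04   -0.11   -0.02    0.90   -0.02   -0.10]
  [ -0.07   -0.03   -0.08   -0.04   -0.11    0.89   -0.02]
  [ -0.04   -0.10   -0.11   -0.07   -0.05   -0.01    0.92]
Leontief inverse L = M⁻¹:
  [  1.1543    0.1173    0.1850    0.0820    0.1639    0.1417    0.1816]
  [  0.1871    1.1678    0.1771    0.1586    0.1458    0.1895    0.0808]
  [  0.0829    0.1310    1.0911    0.1523    0.0777    0.1018    0.1268]
  [  0.1464    0.1114    0.1320    1.1605    0.1787    0.1441    0.1284]
  [  0.0995    0.0967    0.1777    0.0727    1.1564    0.0652    0.1603]
  [  0.1256    0.0810    0.1505    0.0896    0.1782    1.1663    0.0796]
  [  0.0983    0.1623    0.1791    0.1322    0.1106    0.0661    1.1381]
Total output x = L · d:
  x_0 = 1.1543·67 + 0.1173·96 + 0.1850·86 + 0.0820·57 + 0.1639·9 + 0.1417·16 + 0.1816·69 = 125.4555
  x_1 = 0.1871·67 + 1.1678·96 + 0.1771·86 + 0.1586·57 + 0.1458·9 + 0.1895·16 + 0.0808·69 = 158.8371
  x_2 = 0.0829·67 + 0.1310·96 + 1.0911·86 + 0.1523·57 + 0.0777·9 + 0.1018·16 + 0.1268·69 = 131.7122
  x_3 = 0.1464·67 + 0.1114·96 + 0.1320·86 + 1.1605·57 + 0.1787·9 + 0.1441·16 + 0.1284·69 = 110.7712
  x_4 = 0.0995·67 + 0.0967·96 + 0.1777·86 + 0.0727·57 + 1.1564·9 + 0.0652·16 + 0.1603·69 = 57.8882
  x_5 = 0.1256·67 + 0.0810·96 + 0.1505·86 + 0.0896·57 + 0.1782·9 + 1.1663·16 + 0.0796·69 = 59.9960
  x_6 = 0.0983·67 + 0.1623·96 + 0.1791·86 + 0.1322·57 + 0.1106·9 + 0.0661·16 + 1.1381·69 = 125.6942
Δx_6 = L[6,6] · Δd_6 = 1.1381 · 16 = 18.2102

18.2102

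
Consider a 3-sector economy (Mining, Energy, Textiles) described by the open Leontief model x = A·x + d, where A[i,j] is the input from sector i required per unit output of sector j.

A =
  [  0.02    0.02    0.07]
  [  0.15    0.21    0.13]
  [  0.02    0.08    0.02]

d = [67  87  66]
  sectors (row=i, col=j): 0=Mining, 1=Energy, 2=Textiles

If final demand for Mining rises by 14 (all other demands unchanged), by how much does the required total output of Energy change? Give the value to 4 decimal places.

2.8166

Form M = I − A:
  [  0.98   -0.02   -0.07]
  [ -0.15    0.79   -0.13]
  [ -0.02   -0.08    0.98]
Leontief inverse L = M⁻¹:
  [  1.0272    0.0339    0.0779]
  [  0.2012    1.2897    0.1855]
  [  0.0374    0.1060    1.0371]
Total output x = L · d:
  x_0 = 1.0272·67 + 0.0339·87 + 0.0779·66 = 76.9089
  x_1 = 0.2012·67 + 1.2897·87 + 0.1855·66 = 137.9230
  x_2 = 0.0374·67 + 0.1060·87 + 1.0371·66 = 80.1755
Δx_1 = L[1,0] · Δd_0 = 0.2012 · 14 = 2.8166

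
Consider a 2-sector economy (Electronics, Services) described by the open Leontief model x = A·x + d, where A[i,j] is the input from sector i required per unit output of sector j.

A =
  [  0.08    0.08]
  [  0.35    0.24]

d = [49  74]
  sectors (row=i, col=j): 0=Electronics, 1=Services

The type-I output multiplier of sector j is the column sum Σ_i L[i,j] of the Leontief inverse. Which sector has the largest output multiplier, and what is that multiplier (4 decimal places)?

Electronics (1.6538)

Form M = I − A:
  [  0.92   -0.08]
  [ -0.35    0.76]
Leontief inverse L = M⁻¹:
  [  1.1323    0.1192]
  [  0.5215    1.3707]
Total output x = L · d:
  x_0 = 1.1323·49 + 0.1192·74 = 64.3027
  x_1 = 0.5215·49 + 1.3707·74 = 126.9815
Output multipliers (column sums of L):
  Electronics: 1.6538
  Services: 1.4899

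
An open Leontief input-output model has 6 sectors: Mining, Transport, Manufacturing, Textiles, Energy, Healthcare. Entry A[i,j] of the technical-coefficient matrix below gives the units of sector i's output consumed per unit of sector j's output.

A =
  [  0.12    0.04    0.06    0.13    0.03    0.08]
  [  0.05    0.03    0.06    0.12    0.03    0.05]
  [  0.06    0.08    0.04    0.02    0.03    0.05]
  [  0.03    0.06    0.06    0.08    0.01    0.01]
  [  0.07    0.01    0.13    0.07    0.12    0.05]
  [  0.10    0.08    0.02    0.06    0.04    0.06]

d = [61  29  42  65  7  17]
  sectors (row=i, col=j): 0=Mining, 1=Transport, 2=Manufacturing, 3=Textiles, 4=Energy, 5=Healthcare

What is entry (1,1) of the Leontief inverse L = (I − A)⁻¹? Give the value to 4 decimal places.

L[1,1] = 1.0581

Form M = I − A:
  [  0.88   -0.04   -0.06   -0.13   -0.03   -0.08]
  [ -0.05    0.97   -0.06   -0.12   -0.03   -0.05]
  [ -0.06   -0.08    0.96   -0.02   -0.03   -0.05]
  [ -0.03   -0.06   -0.06    0.92   -0.01   -0.01]
  [ -0.07   -0.01   -0.13   -0.07    0.88   -0.05]
  [ -0.10   -0.08   -0.02   -0.06   -0.04    0.94]
Leontief inverse L = M⁻¹:
  [  1.1712    0.0782    0.0995    0.1894    0.0533    0.1140]
  [  0.0836    1.0581    0.0892    0.1601    0.0471    0.0724]
  [  0.0924    0.1018    1.0653    0.0578    0.0469    0.0731]
  [  0.0525    0.0799    0.0810    1.1099    0.0211    0.0260]
  [  0.1200    0.0457    0.1758    0.1200    1.1532    0.0846]
  [  0.1421    0.1076    0.0535    0.1109    0.0611    1.0889]
Total output x = L · d:
  x_0 = 1.1712·61 + 0.0782·29 + 0.0995·42 + 0.1894·65 + 0.0533·7 + 0.1140·17 = 92.5110
  x_1 = 0.0836·61 + 1.0581·29 + 0.0892·42 + 0.1601·65 + 0.0471·7 + 0.0724·17 = 51.4980
  x_2 = 0.0924·61 + 0.1018·29 + 1.0653·42 + 0.0578·65 + 0.0469·7 + 0.0731·17 = 58.6596
  x_3 = 0.0525·61 + 0.0799·29 + 0.0810·42 + 1.1099·65 + 0.0211·7 + 0.0260·17 = 81.6523
  x_4 = 0.1200·61 + 0.0457·29 + 0.1758·42 + 0.1200·65 + 1.1532·7 + 0.0846·17 = 33.3427
  x_5 = 0.1421·61 + 0.1076·29 + 0.0535·42 + 0.1109·65 + 0.0611·7 + 1.0889·17 = 40.1883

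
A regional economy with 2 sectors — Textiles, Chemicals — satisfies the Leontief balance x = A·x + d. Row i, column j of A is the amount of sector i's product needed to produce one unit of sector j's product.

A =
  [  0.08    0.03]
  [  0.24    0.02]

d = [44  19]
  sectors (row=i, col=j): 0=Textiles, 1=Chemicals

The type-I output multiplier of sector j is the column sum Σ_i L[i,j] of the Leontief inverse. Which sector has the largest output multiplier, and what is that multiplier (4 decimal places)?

Form M = I − A:
  [  0.92   -0.03]
  [ -0.24    0.98]
Leontief inverse L = M⁻¹:
  [  1.0957    0.0335]
  [  0.2683    1.0286]
Total output x = L · d:
  x_0 = 1.0957·44 + 0.0335·19 = 48.8484
  x_1 = 0.2683·44 + 1.0286·19 = 31.3506
Output multipliers (column sums of L):
  Textiles: 1.3640
  Chemicals: 1.0622

Textiles (1.3640)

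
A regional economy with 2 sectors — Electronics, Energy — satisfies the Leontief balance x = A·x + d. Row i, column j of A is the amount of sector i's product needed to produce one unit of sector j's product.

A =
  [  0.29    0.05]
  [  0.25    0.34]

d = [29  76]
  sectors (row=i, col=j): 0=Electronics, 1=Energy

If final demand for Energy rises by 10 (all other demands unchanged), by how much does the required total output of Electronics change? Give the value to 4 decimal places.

Form M = I − A:
  [  0.71   -0.05]
  [ -0.25    0.66]
Leontief inverse L = M⁻¹:
  [  1.4471    0.1096]
  [  0.5481    1.5567]
Total output x = L · d:
  x_0 = 1.4471·29 + 0.1096·76 = 50.2960
  x_1 = 0.5481·29 + 1.5567·76 = 134.2030
Δx_0 = L[0,1] · Δd_1 = 0.1096 · 10 = 1.0963

1.0963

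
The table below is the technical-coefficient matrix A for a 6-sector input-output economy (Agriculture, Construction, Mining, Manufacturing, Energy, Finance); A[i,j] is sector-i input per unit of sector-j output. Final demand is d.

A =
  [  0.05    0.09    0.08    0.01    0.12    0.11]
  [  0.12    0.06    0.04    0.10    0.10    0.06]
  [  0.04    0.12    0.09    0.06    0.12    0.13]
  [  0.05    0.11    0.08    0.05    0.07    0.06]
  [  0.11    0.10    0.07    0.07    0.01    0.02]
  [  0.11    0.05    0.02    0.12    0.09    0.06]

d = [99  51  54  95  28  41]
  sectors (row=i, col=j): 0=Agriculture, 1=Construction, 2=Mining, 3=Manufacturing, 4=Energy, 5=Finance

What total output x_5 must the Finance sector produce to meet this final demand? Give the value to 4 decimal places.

Form M = I − A:
  [  0.95   -0.09   -0.08   -0.01   -0.12   -0.11]
  [ -0.12    0.94   -0.04   -0.10   -0.10   -0.06]
  [ -0.04   -0.12    0.91   -0.06   -0.12   -0.13]
  [ -0.05   -0.11   -0.08    0.95   -0.07   -0.06]
  [ -0.11   -0.10   -0.07   -0.07    0.99   -0.02]
  [ -0.11   -0.05   -0.02   -0.12   -0.09    0.94]
Leontief inverse L = M⁻¹:
  [  1.1237    0.1618    0.1305    0.0723    0.1888    0.1685]
  [  0.1899    1.1373    0.0963    0.1558    0.1716    0.1217]
  [  0.1287    0.2076    1.1514    0.1363    0.2040    0.2006]
  [  0.1152    0.1774    0.1281    1.1053    0.1361    0.1160]
  [  0.1648    0.1625    0.1162    0.1150    1.0756    0.0760]
  [  0.1748    0.1220    0.0724    0.1718    0.1559    1.1164]
Total output x = L · d:
  x_0 = 1.1237·99 + 0.1618·51 + 0.1305·54 + 0.0723·95 + 0.1888·28 + 0.1685·41 = 145.6078
  x_1 = 0.1899·99 + 1.1373·51 + 0.0963·54 + 0.1558·95 + 0.1716·28 + 0.1217·41 = 106.5949
  x_2 = 0.1287·99 + 0.2076·51 + 1.1514·54 + 0.1363·95 + 0.2040·28 + 0.2006·41 = 112.3980
  x_3 = 0.1152·99 + 0.1774·51 + 0.1281·54 + 1.1053·95 + 0.1361·28 + 0.1160·41 = 140.9304
  x_4 = 0.1648·99 + 0.1625·51 + 0.1162·54 + 0.1150·95 + 1.0756·28 + 0.0760·41 = 75.0376
  x_5 = 0.1748·99 + 0.1220·51 + 0.0724·54 + 0.1718·95 + 0.1559·28 + 1.1164·41 = 93.8932

93.8932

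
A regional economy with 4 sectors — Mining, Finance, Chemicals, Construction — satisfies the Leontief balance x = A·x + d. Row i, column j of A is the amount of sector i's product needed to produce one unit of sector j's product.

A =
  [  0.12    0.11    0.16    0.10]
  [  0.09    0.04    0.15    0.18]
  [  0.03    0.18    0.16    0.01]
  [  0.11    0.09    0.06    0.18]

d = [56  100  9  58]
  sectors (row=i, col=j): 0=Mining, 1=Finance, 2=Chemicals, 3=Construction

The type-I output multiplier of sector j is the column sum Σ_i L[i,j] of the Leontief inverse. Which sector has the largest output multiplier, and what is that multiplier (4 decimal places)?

Chemicals (1.9424)

Form M = I − A:
  [  0.88   -0.11   -0.16   -0.10]
  [ -0.09    0.96   -0.15   -0.18]
  [ -0.03   -0.18    0.84   -0.01]
  [ -0.11   -0.09   -0.06    0.82]
Leontief inverse L = M⁻¹:
  [  1.1912    0.2068    0.2777    0.1940]
  [  0.1583    1.1324    0.2517    0.2709]
  [  0.0786    0.2521    1.2562    0.0802]
  [  0.1829    0.1705    0.1568    1.2812]
Total output x = L · d:
  x_0 = 1.1912·56 + 0.2068·100 + 0.2777·9 + 0.1940·58 = 101.1377
  x_1 = 0.1583·56 + 1.1324·100 + 0.2517·9 + 0.2709·58 = 140.0828
  x_2 = 0.0786·56 + 0.2521·100 + 1.2562·9 + 0.0802·58 = 45.5704
  x_3 = 0.1829·56 + 0.1705·100 + 0.1568·9 + 1.2812·58 = 103.0083
Output multipliers (column sums of L):
  Mining: 1.6111
  Finance: 1.7617
  Chemicals: 1.9424
  Construction: 1.8264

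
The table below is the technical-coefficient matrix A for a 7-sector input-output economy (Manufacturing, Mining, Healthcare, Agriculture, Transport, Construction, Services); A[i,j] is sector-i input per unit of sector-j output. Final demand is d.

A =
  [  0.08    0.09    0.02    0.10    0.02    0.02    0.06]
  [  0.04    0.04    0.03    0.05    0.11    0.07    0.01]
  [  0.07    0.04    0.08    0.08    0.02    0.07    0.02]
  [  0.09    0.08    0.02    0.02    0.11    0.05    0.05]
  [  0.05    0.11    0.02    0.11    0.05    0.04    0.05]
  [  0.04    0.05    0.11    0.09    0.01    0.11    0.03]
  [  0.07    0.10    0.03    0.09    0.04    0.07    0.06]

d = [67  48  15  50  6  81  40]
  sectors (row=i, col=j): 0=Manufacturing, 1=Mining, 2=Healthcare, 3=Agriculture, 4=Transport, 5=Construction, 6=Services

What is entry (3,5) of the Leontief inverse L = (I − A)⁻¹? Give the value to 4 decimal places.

Form M = I − A:
  [  0.92   -0.09   -0.02   -0.10   -0.02   -0.02   -0.06]
  [ -0.04    0.96   -0.03   -0.05   -0.11   -0.07   -0.01]
  [ -0.07   -0.04    0.92   -0.08   -0.02   -0.07   -0.02]
  [ -0.09   -0.08   -0.02    0.98   -0.11   -0.05   -0.05]
  [ -0.05   -0.11   -0.02   -0.11    0.95   -0.04   -0.05]
  [ -0.04   -0.05   -0.11   -0.09   -0.01    0.89   -0.03]
  [ -0.07   -0.10   -0.03   -0.09   -0.04   -0.07    0.94]
Leontief inverse L = M⁻¹:
  [  1.1229    0.1383    0.0431    0.1453    0.0616    0.0573    0.0869]
  [  0.0757    1.0844    0.0559    0.0964    0.1420    0.1058    0.0336]
  [  0.1115    0.0837    1.1106    0.1264    0.0531    0.1094    0.0447]
  [  0.1328    0.1341    0.0473    1.0769    0.1483    0.0906    0.0790]
  [  0.0955    0.1624    0.0472    0.1599    1.0971    0.0831    0.0783]
  [  0.0870    0.0981    0.1498    0.1432    0.0475    1.1597    0.0569]
  [  0.1185    0.1554    0.0623    0.1457    0.0858    0.1176    1.0904]
Total output x = L · d:
  x_0 = 1.1229·67 + 0.1383·48 + 0.0431·15 + 0.1453·50 + 0.0616·6 + 0.0573·81 + 0.0869·40 = 98.2697
  x_1 = 0.0757·67 + 1.0844·48 + 0.0559·15 + 0.0964·50 + 0.1420·6 + 0.1058·81 + 0.0336·40 = 73.5511
  x_2 = 0.1115·67 + 0.0837·48 + 1.1106·15 + 0.1264·50 + 0.0531·6 + 0.1094·81 + 0.0447·40 = 45.4416
  x_3 = 0.1328·67 + 0.1341·48 + 0.0473·15 + 1.0769·50 + 0.1483·6 + 0.0906·81 + 0.0790·40 = 81.2761
  x_4 = 0.0955·67 + 0.1624·48 + 0.0472·15 + 0.1599·50 + 1.0971·6 + 0.0831·81 + 0.0783·40 = 39.3417
  x_5 = 0.0870·67 + 0.0981·48 + 0.1498·15 + 0.1432·50 + 0.0475·6 + 1.1597·81 + 0.0569·40 = 116.4420
  x_6 = 0.1185·67 + 0.1554·48 + 0.0623·15 + 0.1457·50 + 0.0858·6 + 0.1176·81 + 1.0904·40 = 77.2731

L[3,5] = 0.0906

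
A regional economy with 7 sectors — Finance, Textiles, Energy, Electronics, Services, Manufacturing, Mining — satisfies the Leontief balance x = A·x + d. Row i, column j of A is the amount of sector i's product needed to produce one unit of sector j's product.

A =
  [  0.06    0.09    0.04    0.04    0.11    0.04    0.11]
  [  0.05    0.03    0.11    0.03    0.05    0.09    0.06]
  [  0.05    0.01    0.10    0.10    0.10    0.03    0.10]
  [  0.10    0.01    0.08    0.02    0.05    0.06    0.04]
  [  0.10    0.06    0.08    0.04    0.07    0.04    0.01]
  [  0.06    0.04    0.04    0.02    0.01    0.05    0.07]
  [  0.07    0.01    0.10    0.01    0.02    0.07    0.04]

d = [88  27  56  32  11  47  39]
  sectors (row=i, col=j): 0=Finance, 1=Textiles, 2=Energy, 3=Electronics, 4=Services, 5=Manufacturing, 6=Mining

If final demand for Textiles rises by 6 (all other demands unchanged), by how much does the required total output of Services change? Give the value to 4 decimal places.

Form M = I − A:
  [  0.94   -0.09   -0.04   -0.04   -0.11   -0.04   -0.11]
  [ -0.05    0.97   -0.11   -0.03   -0.05   -0.09   -0.06]
  [ -0.05   -0.01    0.90   -0.10   -0.10   -0.03   -0.10]
  [ -0.10   -0.01   -0.08    0.98   -0.05   -0.06   -0.04]
  [ -0.10   -0.06   -0.08   -0.04    0.93   -0.04   -0.01]
  [ -0.06   -0.04   -0.04   -0.02   -0.01    0.95   -0.07]
  [ -0.07   -0.01   -0.10   -0.01   -0.02   -0.07    0.96]
Leontief inverse L = M⁻¹:
  [  1.1172    0.1203    0.1058    0.0699    0.1580    0.0844    0.1573]
  [  0.0970    1.0542    0.1642    0.0604    0.0927    0.1247    0.1067]
  [  0.1099    0.0374    1.1656    0.1337    0.1515    0.0708    0.1487]
  [  0.1414    0.0354    0.1248    1.0464    0.0910    0.0892    0.0825]
  [  0.1470    0.0885    0.1324    0.0699    1.1174    0.0744    0.0561]
  [  0.0915    0.0575    0.0771    0.0379    0.0380    1.0759    0.1025]
  [  0.1051    0.0301    0.1405    0.0348    0.0553    0.0958    1.0792]
Total output x = L · d:
  x_0 = 1.1172·88 + 0.1203·27 + 0.1058·56 + 0.0699·32 + 0.1580·11 + 0.0844·47 + 0.1573·39 = 121.5679
  x_1 = 0.0970·88 + 1.0542·27 + 0.1642·56 + 0.0604·32 + 0.0927·11 + 0.1247·47 + 0.1067·39 = 59.1676
  x_2 = 0.1099·88 + 0.0374·27 + 1.1656·56 + 0.1337·32 + 0.1515·11 + 0.0708·47 + 0.1487·39 = 91.0239
  x_3 = 0.1414·88 + 0.0354·27 + 0.1248·56 + 1.0464·32 + 0.0910·11 + 0.0892·47 + 0.0825·39 = 62.2806
  x_4 = 0.1470·88 + 0.0885·27 + 0.1324·56 + 0.0699·32 + 1.1174·11 + 0.0744·47 + 0.0561·39 = 42.9540
  x_5 = 0.0915·88 + 0.0575·27 + 0.0771·56 + 0.0379·32 + 0.0380·11 + 1.0759·47 + 0.1025·39 = 70.1200
  x_6 = 0.1051·88 + 0.0301·27 + 0.1405·56 + 0.0348·32 + 0.0553·11 + 0.0958·47 + 1.0792·39 = 66.2439
Δx_4 = L[4,1] · Δd_1 = 0.0885 · 6 = 0.5309

0.5309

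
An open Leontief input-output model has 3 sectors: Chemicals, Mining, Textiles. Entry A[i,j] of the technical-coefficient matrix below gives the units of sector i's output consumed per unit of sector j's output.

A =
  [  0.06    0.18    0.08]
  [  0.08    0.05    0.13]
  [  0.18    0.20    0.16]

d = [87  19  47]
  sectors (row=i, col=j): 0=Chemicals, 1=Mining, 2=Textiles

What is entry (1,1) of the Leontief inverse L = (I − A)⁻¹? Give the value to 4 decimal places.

Form M = I − A:
  [  0.94   -0.18   -0.08]
  [ -0.08    0.95   -0.13]
  [ -0.18   -0.20    0.84]
Leontief inverse L = M⁻¹:
  [  1.1117    0.2408    0.1431]
  [  0.1305    1.1163    0.1852]
  [  0.2693    0.3174    1.2652]
Total output x = L · d:
  x_0 = 1.1117·87 + 0.2408·19 + 0.1431·47 = 108.0232
  x_1 = 0.1305·87 + 1.1163·19 + 0.1852·47 = 41.2654
  x_2 = 0.2693·87 + 0.3174·19 + 1.2652·47 = 88.9253

L[1,1] = 1.1163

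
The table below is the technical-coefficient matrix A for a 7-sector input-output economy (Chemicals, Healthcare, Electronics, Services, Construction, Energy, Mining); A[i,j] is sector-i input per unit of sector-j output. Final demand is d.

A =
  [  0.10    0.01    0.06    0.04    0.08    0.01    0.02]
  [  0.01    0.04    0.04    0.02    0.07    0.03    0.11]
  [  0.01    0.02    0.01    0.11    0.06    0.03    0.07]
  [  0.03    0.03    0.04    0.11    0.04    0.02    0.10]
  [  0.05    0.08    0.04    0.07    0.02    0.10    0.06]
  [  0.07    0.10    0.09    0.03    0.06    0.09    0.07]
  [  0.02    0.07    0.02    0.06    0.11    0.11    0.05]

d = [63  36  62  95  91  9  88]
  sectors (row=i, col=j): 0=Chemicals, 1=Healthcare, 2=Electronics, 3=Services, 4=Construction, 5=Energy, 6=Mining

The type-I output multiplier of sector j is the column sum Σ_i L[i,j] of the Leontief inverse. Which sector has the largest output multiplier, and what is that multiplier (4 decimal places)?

Mining (1.7890)

Form M = I − A:
  [  0.90   -0.01   -0.06   -0.04   -0.08   -0.01   -0.02]
  [ -0.01    0.96   -0.04   -0.02   -0.07   -0.03   -0.11]
  [ -0.01   -0.02    0.99   -0.11   -0.06   -0.03   -0.07]
  [ -0.03   -0.03   -0.04    0.89   -0.04   -0.02   -0.10]
  [ -0.05   -0.08   -0.04   -0.07    0.98   -0.10   -0.06]
  [ -0.07   -0.10   -0.09   -0.03   -0.06    0.91   -0.07]
  [ -0.02   -0.07   -0.02   -0.06   -0.11   -0.11    0.95]
Leontief inverse L = M⁻¹:
  [  1.1249    0.0324    0.0812    0.0746    0.1101    0.0360    0.0509]
  [  0.0288    1.0714    0.0606    0.0533    0.1054    0.0681    0.1464]
  [  0.0292    0.0483    1.0312    0.1464    0.0909    0.0622    0.1079]
  [  0.0517    0.0607    0.0633    1.1529    0.0790    0.0560    0.1433]
  [  0.0783    0.1171    0.0719    0.1109    1.0650    0.1398    0.1097]
  [  0.1033    0.1435    0.1259    0.0794    0.1137    1.1386    0.1275]
  [  0.0507    0.1147    0.0548    0.1034    0.1535    0.1586    1.1033]
Total output x = L · d:
  x_0 = 1.1249·63 + 0.0324·36 + 0.0812·62 + 0.0746·95 + 0.1101·91 + 0.0360·9 + 0.0509·88 = 98.9797
  x_1 = 0.0288·63 + 1.0714·36 + 0.0606·62 + 0.0533·95 + 0.1054·91 + 0.0681·9 + 0.1464·88 = 72.2909
  x_2 = 0.0292·63 + 0.0483·36 + 1.0312·62 + 0.1464·95 + 0.0909·91 + 0.0622·9 + 0.1079·88 = 99.7399
  x_3 = 0.0517·63 + 0.0607·36 + 0.0633·62 + 1.1529·95 + 0.0790·91 + 0.0560·9 + 0.1433·88 = 139.1976
  x_4 = 0.0783·63 + 0.1171·36 + 0.0719·62 + 0.1109·95 + 1.0650·91 + 0.1398·9 + 0.1097·88 = 131.9702
  x_5 = 0.1033·63 + 0.1435·36 + 0.1259·62 + 0.0794·95 + 0.1137·91 + 1.1386·9 + 0.1275·88 = 58.8354
  x_6 = 0.0507·63 + 0.1147·36 + 0.0548·62 + 0.1034·95 + 0.1535·91 + 0.1586·9 + 1.1033·88 = 133.0266
Output multipliers (column sums of L):
  Chemicals: 1.4669
  Healthcare: 1.5882
  Electronics: 1.4891
  Services: 1.7209
  Construction: 1.7174
  Energy: 1.6593
  Mining: 1.7890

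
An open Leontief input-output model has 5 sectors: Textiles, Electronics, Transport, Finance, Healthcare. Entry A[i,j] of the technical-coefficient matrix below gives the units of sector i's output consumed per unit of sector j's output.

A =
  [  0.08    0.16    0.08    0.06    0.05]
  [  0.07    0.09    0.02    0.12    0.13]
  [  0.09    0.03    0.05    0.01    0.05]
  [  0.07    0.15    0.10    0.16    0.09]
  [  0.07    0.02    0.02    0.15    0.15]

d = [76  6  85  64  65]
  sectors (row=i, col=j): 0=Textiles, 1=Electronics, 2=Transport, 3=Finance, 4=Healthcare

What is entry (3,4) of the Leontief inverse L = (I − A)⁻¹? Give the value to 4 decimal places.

L[3,4] = 0.1896

Form M = I − A:
  [  0.92   -0.16   -0.08   -0.06   -0.05]
  [ -0.07    0.91   -0.02   -0.12   -0.13]
  [ -0.09   -0.03    0.95   -0.01   -0.05]
  [ -0.07   -0.15   -0.10    0.84   -0.09]
  [ -0.07   -0.02   -0.02   -0.15    0.85]
Leontief inverse L = M⁻¹:
  [  1.1357    0.2289    0.1175    0.1372    0.1233]
  [  0.1269    1.1632    0.0621    0.2138    0.2117]
  [  0.1197    0.0658    1.0707    0.0459    0.0849]
  [  0.1449    0.2443    0.1552    1.2714    0.1896]
  [  0.1249    0.0909    0.0637    0.2418    1.2271]
Total output x = L · d:
  x_0 = 1.1357·76 + 0.2289·6 + 0.1175·85 + 0.1372·64 + 0.1233·65 = 114.4662
  x_1 = 0.1269·76 + 1.1632·6 + 0.0621·85 + 0.2138·64 + 0.2117·65 = 49.3471
  x_2 = 0.1197·76 + 0.0658·6 + 1.0707·85 + 0.0459·64 + 0.0849·65 = 108.9584
  x_3 = 0.1449·76 + 0.2443·6 + 0.1552·85 + 1.2714·64 + 0.1896·65 = 119.3719
  x_4 = 0.1249·76 + 0.0909·6 + 0.0637·85 + 0.2418·64 + 1.2271·65 = 110.6877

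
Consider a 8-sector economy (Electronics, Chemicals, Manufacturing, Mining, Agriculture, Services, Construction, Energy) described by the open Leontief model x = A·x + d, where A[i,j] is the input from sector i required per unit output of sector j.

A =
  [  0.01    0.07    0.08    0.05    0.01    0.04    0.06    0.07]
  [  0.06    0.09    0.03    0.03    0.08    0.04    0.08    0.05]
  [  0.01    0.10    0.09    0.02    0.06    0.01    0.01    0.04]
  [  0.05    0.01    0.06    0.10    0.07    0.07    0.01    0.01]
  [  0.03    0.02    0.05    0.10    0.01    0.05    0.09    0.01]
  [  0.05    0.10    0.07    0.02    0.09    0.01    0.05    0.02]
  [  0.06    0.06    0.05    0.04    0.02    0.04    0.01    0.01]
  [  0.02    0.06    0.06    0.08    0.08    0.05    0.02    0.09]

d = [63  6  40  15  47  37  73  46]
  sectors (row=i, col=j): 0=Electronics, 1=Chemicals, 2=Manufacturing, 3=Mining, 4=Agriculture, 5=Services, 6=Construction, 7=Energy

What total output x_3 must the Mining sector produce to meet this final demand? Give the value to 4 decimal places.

Form M = I − A:
  [  0.99   -0.07   -0.08   -0.05   -0.01   -0.04   -0.06   -0.07]
  [ -0.06    0.91   -0.03   -0.03   -0.08   -0.04   -0.08   -0.05]
  [ -0.01   -0.10    0.91   -0.02   -0.06   -0.01   -0.01   -0.04]
  [ -0.05   -0.01   -0.06    0.90   -0.07   -0.07   -0.01   -0.01]
  [ -0.03   -0.02   -0.05   -0.10    0.99   -0.05   -0.09   -0.01]
  [ -0.05   -0.10   -0.07   -0.02   -0.09    0.99   -0.05   -0.02]
  [ -0.06   -0.06   -0.05   -0.04   -0.02   -0.04    0.99   -0.01]
  [ -0.02   -0.06   -0.06   -0.08   -0.08   -0.05   -0.02    0.91]
Leontief inverse L = M⁻¹:
  [  1.0340    0.1133    0.1185    0.0827    0.0478    0.0640    0.0833    0.0947]
  [  0.0888    1.1375    0.0732    0.0710    0.1172    0.0698    0.1145    0.0774]
  [  0.0299    0.1381    1.1228    0.0492    0.0915    0.0308    0.0359    0.0619]
  [  0.0717    0.0457    0.0994    1.1364    0.1024    0.0941    0.0352    0.0285]
  [  0.0531    0.0547    0.0856    0.1311    1.0405    0.0728    0.1086    0.0265]
  [  0.0744    0.1431    0.1087    0.0555    0.1222    1.0356    0.0820    0.0440]
  [  0.0770    0.0926    0.0795    0.0639    0.0460    0.0576    1.0314    0.0283]
  [  0.0473    0.1053    0.1054    0.1256    0.1230    0.0809    0.0516    1.1180]
Total output x = L · d:
  x_0 = 1.0340·63 + 0.1133·6 + 0.1185·40 + 0.0827·15 + 0.0478·47 + 0.0640·37 + 0.0833·73 + 0.0947·46 = 86.8528
  x_1 = 0.0888·63 + 1.1375·6 + 0.0732·40 + 0.0710·15 + 0.1172·47 + 0.0698·37 + 0.1145·73 + 0.0774·46 = 36.4221
  x_2 = 0.0299·63 + 0.1381·6 + 1.1228·40 + 0.0492·15 + 0.0915·47 + 0.0308·37 + 0.0359·73 + 0.0619·46 = 59.2732
  x_3 = 0.0717·63 + 0.0457·6 + 0.0994·40 + 1.1364·15 + 0.1024·47 + 0.0941·37 + 0.0352·73 + 0.0285·46 = 37.9856
  x_4 = 0.0531·63 + 0.0547·6 + 0.0856·40 + 0.1311·15 + 1.0405·47 + 0.0728·37 + 0.1086·73 + 0.0265·46 = 69.8097
  x_5 = 0.0744·63 + 0.1431·6 + 0.1087·40 + 0.0555·15 + 0.1222·47 + 1.0356·37 + 0.0820·73 + 0.0440·46 = 62.7997
  x_6 = 0.0770·63 + 0.0926·6 + 0.0795·40 + 0.0639·15 + 0.0460·47 + 0.0576·37 + 1.0314·73 + 0.0283·46 = 90.4289
  x_7 = 0.0473·63 + 0.1053·6 + 0.1054·40 + 0.1256·15 + 0.1230·47 + 0.0809·37 + 0.0516·73 + 1.1180·46 = 73.6824

37.9856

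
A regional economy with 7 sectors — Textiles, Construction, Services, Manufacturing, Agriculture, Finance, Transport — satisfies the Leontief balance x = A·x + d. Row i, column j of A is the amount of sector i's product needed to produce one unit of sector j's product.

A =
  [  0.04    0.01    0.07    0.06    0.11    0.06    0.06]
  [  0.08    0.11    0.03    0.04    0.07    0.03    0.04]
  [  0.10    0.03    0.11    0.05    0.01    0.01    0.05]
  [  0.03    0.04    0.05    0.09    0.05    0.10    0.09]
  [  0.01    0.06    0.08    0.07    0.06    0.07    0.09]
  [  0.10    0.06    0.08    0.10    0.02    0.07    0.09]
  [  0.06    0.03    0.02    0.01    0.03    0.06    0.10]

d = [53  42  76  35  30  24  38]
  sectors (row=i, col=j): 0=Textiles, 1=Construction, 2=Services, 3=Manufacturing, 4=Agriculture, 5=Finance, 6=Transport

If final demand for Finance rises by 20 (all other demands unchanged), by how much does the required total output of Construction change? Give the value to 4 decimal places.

Form M = I − A:
  [  0.96   -0.01   -0.07   -0.06   -0.11   -0.06   -0.06]
  [ -0.08    0.89   -0.03   -0.04   -0.07   -0.03   -0.04]
  [ -0.10   -0.03    0.89   -0.05   -0.01   -0.01   -0.05]
  [ -0.03   -0.04   -0.05    0.91   -0.05   -0.10   -0.09]
  [ -0.01   -0.06   -0.08   -0.07    0.94   -0.07   -0.09]
  [ -0.10   -0.06   -0.08   -0.10   -0.02    0.93   -0.09]
  [ -0.06   -0.03   -0.02   -0.01   -0.03   -0.06    0.90]
Leontief inverse L = M⁻¹:
  [  1.0796    0.0409    0.1165    0.1027    0.1419    0.1014    0.1149]
  [  0.1190    1.1457    0.0702    0.0788    0.1084    0.0677    0.0882]
  [  0.1372    0.0526    1.1502    0.0832    0.0404    0.0408    0.0918]
  [  0.0775    0.0759    0.0967    1.1369    0.0842    0.1468    0.1507]
  [  0.0568    0.0960    0.1256    0.1128    1.0920    0.1119    0.1467]
  [  0.1540    0.0982    0.1339    0.1516    0.0636    1.1210    0.1557]
  [  0.0920    0.0527    0.0499    0.0378    0.0556    0.0900    1.1407]
Total output x = L · d:
  x_0 = 1.0796·53 + 0.0409·42 + 0.1165·76 + 0.1027·35 + 0.1419·30 + 0.1014·24 + 0.1149·38 = 82.4458
  x_1 = 0.1190·53 + 1.1457·42 + 0.0702·76 + 0.0788·35 + 0.1084·30 + 0.0677·24 + 0.0882·38 = 70.7501
  x_2 = 0.1372·53 + 0.0526·42 + 1.1502·76 + 0.0832·35 + 0.0404·30 + 0.0408·24 + 0.0918·38 = 105.4908
  x_3 = 0.0775·53 + 0.0759·42 + 0.0967·76 + 1.1369·35 + 0.0842·30 + 0.1468·24 + 0.1507·38 = 66.2081
  x_4 = 0.0568·53 + 0.0960·42 + 0.1256·76 + 0.1128·35 + 1.0920·30 + 0.1119·24 + 0.1467·38 = 61.5554
  x_5 = 0.1540·53 + 0.0982·42 + 0.1339·76 + 0.1516·35 + 0.0636·30 + 1.1210·24 + 0.1557·38 = 62.4995
  x_6 = 0.0920·53 + 0.0527·42 + 0.0499·76 + 0.0378·35 + 0.0556·30 + 0.0900·24 + 1.1407·38 = 59.3753
Δx_1 = L[1,5] · Δd_5 = 0.0677 · 20 = 1.3543

1.3543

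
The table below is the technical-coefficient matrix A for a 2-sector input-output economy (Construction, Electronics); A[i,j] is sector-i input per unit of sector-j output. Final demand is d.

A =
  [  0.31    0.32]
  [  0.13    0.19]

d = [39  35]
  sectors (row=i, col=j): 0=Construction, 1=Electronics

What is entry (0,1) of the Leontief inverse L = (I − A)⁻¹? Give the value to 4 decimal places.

L[0,1] = 0.6186

Form M = I − A:
  [  0.69   -0.32]
  [ -0.13    0.81]
Leontief inverse L = M⁻¹:
  [  1.5658    0.6186]
  [  0.2513    1.3338]
Total output x = L · d:
  x_0 = 1.5658·39 + 0.6186·35 = 82.7180
  x_1 = 0.2513·39 + 1.3338·35 = 56.4856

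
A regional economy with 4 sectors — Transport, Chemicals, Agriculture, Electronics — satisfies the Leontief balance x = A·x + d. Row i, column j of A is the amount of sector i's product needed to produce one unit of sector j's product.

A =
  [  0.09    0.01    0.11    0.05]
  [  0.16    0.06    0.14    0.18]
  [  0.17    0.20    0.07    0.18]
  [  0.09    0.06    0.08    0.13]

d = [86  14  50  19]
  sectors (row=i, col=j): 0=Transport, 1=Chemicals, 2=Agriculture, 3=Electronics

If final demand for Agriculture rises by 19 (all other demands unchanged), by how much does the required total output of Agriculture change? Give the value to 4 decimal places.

Form M = I − A:
  [  0.91   -0.01   -0.11   -0.05]
  [ -0.16    0.94   -0.14   -0.18]
  [ -0.17   -0.20    0.93   -0.18]
  [ -0.09   -0.06   -0.08    0.87]
Leontief inverse L = M⁻¹:
  [  1.1472    0.0516    0.1528    0.1082]
  [  0.2716    1.1343    0.2285    0.2976]
  [  0.3000    0.2744    1.1794    0.3180]
  [  0.1650    0.1088    0.1400    1.2104]
Total output x = L · d:
  x_0 = 1.1472·86 + 0.0516·14 + 0.1528·50 + 0.1082·19 = 109.0783
  x_1 = 0.2716·86 + 1.1343·14 + 0.2285·50 + 0.2976·19 = 56.3116
  x_2 = 0.3000·86 + 0.2744·14 + 1.1794·50 + 0.3180·19 = 94.6598
  x_3 = 0.1650·86 + 0.1088·14 + 0.1400·50 + 1.2104·19 = 45.7109
Δx_2 = L[2,2] · Δd_2 = 1.1794 · 19 = 22.4091

22.4091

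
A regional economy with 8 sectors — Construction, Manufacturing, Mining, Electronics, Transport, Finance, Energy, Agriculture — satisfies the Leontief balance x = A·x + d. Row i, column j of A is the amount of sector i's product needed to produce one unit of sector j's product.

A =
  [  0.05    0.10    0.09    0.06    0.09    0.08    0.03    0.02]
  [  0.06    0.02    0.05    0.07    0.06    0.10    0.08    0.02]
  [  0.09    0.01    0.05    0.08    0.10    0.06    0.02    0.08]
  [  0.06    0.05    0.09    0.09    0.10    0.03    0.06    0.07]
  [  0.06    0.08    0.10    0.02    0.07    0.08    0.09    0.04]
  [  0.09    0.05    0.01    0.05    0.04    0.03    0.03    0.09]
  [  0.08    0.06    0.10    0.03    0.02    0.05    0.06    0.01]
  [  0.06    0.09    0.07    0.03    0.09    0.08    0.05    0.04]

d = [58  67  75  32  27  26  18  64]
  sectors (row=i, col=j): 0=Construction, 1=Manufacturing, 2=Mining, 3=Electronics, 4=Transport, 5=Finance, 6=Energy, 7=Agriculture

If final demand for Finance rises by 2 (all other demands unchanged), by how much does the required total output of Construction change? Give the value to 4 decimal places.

0.2901

Form M = I − A:
  [  0.95   -0.10   -0.09   -0.06   -0.09   -0.08   -0.03   -0.02]
  [ -0.06    0.98   -0.05   -0.07   -0.06   -0.10   -0.08   -0.02]
  [ -0.09   -0.01    0.95   -0.08   -0.10   -0.06   -0.02   -0.08]
  [ -0.06   -0.05   -0.09    0.91   -0.10   -0.03   -0.06   -0.07]
  [ -0.06   -0.08   -0.10   -0.02    0.93   -0.08   -0.09   -0.04]
  [ -0.09   -0.05   -0.01   -0.05   -0.04    0.97   -0.03   -0.09]
  [ -0.08   -0.06   -0.10   -0.03   -0.02   -0.05    0.94   -0.01]
  [ -0.06   -0.09   -0.07   -0.03   -0.09   -0.08   -0.05    0.96]
Leontief inverse L = M⁻¹:
  [  1.1201    0.1540    0.1578    0.1161    0.1625    0.1450    0.0835    0.0694]
  [  0.1222    1.0711    0.1112    0.1175    0.1209    0.1526    0.1247    0.0633]
  [  0.1552    0.0702    1.1197    0.1311    0.1731    0.1217    0.0703    0.1269]
  [  0.1340    0.1121    0.1687    1.1485    0.1803    0.0995    0.1176    0.1210]
  [  0.1330    0.1366    0.1701    0.0750    1.1412    0.1466    0.1429    0.0880]
  [  0.1403    0.0982    0.0650    0.0904    0.0966    1.0812    0.0703    0.1231]
  [  0.1356    0.1022    0.1536    0.0753    0.0768    0.1004    1.0980    0.0473]
  [  0.1282    0.1450    0.1366    0.0822    0.1588    0.1444    0.1022    1.0860]
Total output x = L · d:
  x_0 = 1.1201·58 + 0.1540·67 + 0.1578·75 + 0.1161·32 + 0.1625·27 + 0.1450·26 + 0.0835·18 + 0.0694·64 = 104.9318
  x_1 = 0.1222·58 + 1.0711·67 + 0.1112·75 + 0.1175·32 + 0.1209·27 + 0.1526·26 + 0.1247·18 + 0.0633·64 = 104.4848
  x_2 = 0.1552·58 + 0.0702·67 + 1.1197·75 + 0.1311·32 + 0.1731·27 + 0.1217·26 + 0.0703·18 + 0.1269·64 = 119.1059
  x_3 = 0.1340·58 + 0.1121·67 + 0.1687·75 + 1.1485·32 + 0.1803·27 + 0.0995·26 + 0.1176·18 + 0.1210·64 = 82.0013
  x_4 = 0.1330·58 + 0.1366·67 + 0.1701·75 + 0.0750·32 + 1.1412·27 + 0.1466·26 + 0.1429·18 + 0.0880·64 = 74.8599
  x_5 = 0.1403·58 + 0.0982·67 + 0.0650·75 + 0.0904·32 + 0.0966·27 + 1.0812·26 + 0.0703·18 + 0.1231·64 = 62.3539
  x_6 = 0.1356·58 + 0.1022·67 + 0.1536·75 + 0.0753·32 + 0.0768·27 + 0.1004·26 + 1.0980·18 + 0.0473·64 = 56.1098
  x_7 = 0.1282·58 + 0.1450·67 + 0.1366·75 + 0.0822·32 + 0.1588·27 + 0.1444·26 + 0.1022·18 + 1.0860·64 = 109.4044
Δx_0 = L[0,5] · Δd_5 = 0.1450 · 2 = 0.2901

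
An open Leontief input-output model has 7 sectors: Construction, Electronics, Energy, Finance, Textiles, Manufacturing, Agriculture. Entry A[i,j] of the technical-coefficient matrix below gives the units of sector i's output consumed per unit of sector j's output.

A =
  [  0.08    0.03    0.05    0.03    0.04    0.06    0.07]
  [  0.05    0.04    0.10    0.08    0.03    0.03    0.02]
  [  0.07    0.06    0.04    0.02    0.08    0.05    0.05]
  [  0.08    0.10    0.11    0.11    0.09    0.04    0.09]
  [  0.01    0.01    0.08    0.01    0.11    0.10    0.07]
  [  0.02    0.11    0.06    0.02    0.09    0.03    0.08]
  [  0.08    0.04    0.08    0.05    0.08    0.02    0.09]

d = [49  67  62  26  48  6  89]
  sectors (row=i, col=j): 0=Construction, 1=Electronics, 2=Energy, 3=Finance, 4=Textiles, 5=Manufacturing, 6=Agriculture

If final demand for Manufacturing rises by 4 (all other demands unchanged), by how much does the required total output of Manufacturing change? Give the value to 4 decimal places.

4.2547

Form M = I − A:
  [  0.92   -0.03   -0.05   -0.03   -0.04   -0.06   -0.07]
  [ -0.05    0.96   -0.10   -0.08   -0.03   -0.03   -0.02]
  [ -0.07   -0.06    0.96   -0.02   -0.08   -0.05   -0.05]
  [ -0.08   -0.10   -0.11    0.89   -0.09   -0.04   -0.09]
  [ -0.01   -0.01   -0.08   -0.01    0.89   -0.10   -0.07]
  [ -0.02   -0.11   -0.06   -0.02   -0.09    0.97   -0.08]
  [ -0.08   -0.04   -0.08   -0.05   -0.08   -0.02    0.91]
Leontief inverse L = M⁻¹:
  [  1.1147    0.0621    0.0927    0.0545    0.0851    0.0890    0.1120]
  [  0.0861    1.0747    0.1438    0.1083    0.0754    0.0594    0.0599]
  [  0.1023    0.0901    1.0846    0.0443    0.1260    0.0817    0.0907]
  [  0.1416    0.1561    0.1898    1.1597    0.1697    0.0920    0.1606]
  [  0.0403    0.0446    0.1254    0.0308    1.1652    0.1341    0.1154]
  [  0.0559    0.1424    0.1119    0.0496    0.1410    1.0637    0.1228]
  [  0.1233    0.0762    0.1337    0.0810    0.1367    0.0578    1.1410]
Total output x = L · d:
  x_0 = 1.1147·49 + 0.0621·67 + 0.0927·62 + 0.0545·26 + 0.0851·48 + 0.0890·6 + 0.1120·89 = 80.5294
  x_1 = 0.0861·49 + 1.0747·67 + 0.1438·62 + 0.1083·26 + 0.0754·48 + 0.0594·6 + 0.0599·89 = 97.2604
  x_2 = 0.1023·49 + 0.0901·67 + 1.0846·62 + 0.0443·26 + 0.1260·48 + 0.0817·6 + 0.0907·89 = 94.0541
  x_3 = 0.1416·49 + 0.1561·67 + 0.1898·62 + 1.1597·26 + 0.1697·48 + 0.0920·6 + 0.1606·89 = 82.3005
  x_4 = 0.0403·49 + 0.0446·67 + 0.1254·62 + 0.0308·26 + 1.1652·48 + 0.1341·6 + 0.1154·89 = 80.5442
  x_5 = 0.0559·49 + 0.1424·67 + 0.1119·62 + 0.0496·26 + 0.1410·48 + 1.0637·6 + 0.1228·89 = 44.5857
  x_6 = 0.1233·49 + 0.0762·67 + 0.1337·62 + 0.0810·26 + 0.1367·48 + 0.0578·6 + 1.1410·89 = 130.0081
Δx_5 = L[5,5] · Δd_5 = 1.0637 · 4 = 4.2547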